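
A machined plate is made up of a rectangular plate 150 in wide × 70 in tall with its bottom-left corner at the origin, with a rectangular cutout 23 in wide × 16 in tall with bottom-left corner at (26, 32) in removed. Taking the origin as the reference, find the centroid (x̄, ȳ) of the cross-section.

x̄ = 76.36 in, ȳ = 34.82 in

plate: A = 150 × 70 = 10500.00, centroid at (75.00, 35.00).
hole: A = −(23 × 16) = -368.00, centroid at (37.50, 40.00).
ΣA = 10132.00 in², ΣAx̄ = 773700.00 in³, ΣAȳ = 352780.00 in³.
x̄ = 773700.00/10132.00 = 76.36 in; ȳ = 352780.00/10132.00 = 34.82 in.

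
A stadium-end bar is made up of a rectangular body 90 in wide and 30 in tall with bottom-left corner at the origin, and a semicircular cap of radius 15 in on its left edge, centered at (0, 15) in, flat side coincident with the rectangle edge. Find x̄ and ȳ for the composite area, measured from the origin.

x̄ = 39.05 in, ȳ = 15.00 in

rectangular body: A = 90 × 30 = 2700.00, centroid at (45.00, 15.00).
semicircular end: A = ½π·15² = 353.43, centroid at (-6.37, 15.00).
ΣA = 3053.43 in², ΣAx̄ = 119250.00 in³, ΣAȳ = 45801.44 in³.
x̄ = 119250.00/3053.43 = 39.05 in; ȳ = 45801.44/3053.43 = 15.00 in.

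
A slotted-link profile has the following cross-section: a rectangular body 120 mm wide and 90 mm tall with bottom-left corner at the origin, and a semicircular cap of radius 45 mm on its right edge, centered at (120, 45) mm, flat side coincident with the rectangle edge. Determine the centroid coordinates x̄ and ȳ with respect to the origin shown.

Part | A | x̄ᵢ | ȳᵢ | A·x̄ᵢ | A·ȳᵢ
rectangular body | 10800.00 | 60.00 | 45.00 | 648000.00 | 486000.00
semicircular end | 3180.86 | 139.10 | 45.00 | 442453.51 | 143138.82
Σ | 13980.86 |  |  | 1090453.51 | 629138.82
x̄ = 1090453.51 / 13980.86 = 78.00 mm
ȳ = 629138.82 / 13980.86 = 45.00 mm

x̄ = 78.00 mm, ȳ = 45.00 mm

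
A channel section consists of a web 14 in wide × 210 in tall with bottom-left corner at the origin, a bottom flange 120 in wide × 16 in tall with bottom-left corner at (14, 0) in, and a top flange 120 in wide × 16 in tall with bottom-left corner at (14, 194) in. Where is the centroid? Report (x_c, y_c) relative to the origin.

Part | A | x̄ᵢ | ȳᵢ | A·x̄ᵢ | A·ȳᵢ
web | 2940.00 | 7.00 | 105.00 | 20580.00 | 308700.00
bottom flange | 1920.00 | 74.00 | 8.00 | 142080.00 | 15360.00
top flange | 1920.00 | 74.00 | 202.00 | 142080.00 | 387840.00
Σ | 6780.00 |  |  | 304740.00 | 711900.00
x_c = 304740.00 / 6780.00 = 44.95 in
y_c = 711900.00 / 6780.00 = 105.00 in

x_c = 44.95 in, y_c = 105.00 in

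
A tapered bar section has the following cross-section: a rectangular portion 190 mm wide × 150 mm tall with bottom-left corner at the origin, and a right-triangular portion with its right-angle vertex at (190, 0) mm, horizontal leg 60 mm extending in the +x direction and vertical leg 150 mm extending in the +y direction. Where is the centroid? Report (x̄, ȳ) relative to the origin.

x̄ = 110.68 mm, ȳ = 71.59 mm

rectangular portion: A = 190 × 150 = 28500.00, centroid at (95.00, 75.00).
triangular portion: A = ½·60·150 = 4500.00, centroid at (210.00, 50.00).
ΣA = 33000.00 mm², ΣAx̄ = 3652500.00 mm³, ΣAȳ = 2362500.00 mm³.
x̄ = 3652500.00/33000.00 = 110.68 mm; ȳ = 2362500.00/33000.00 = 71.59 mm.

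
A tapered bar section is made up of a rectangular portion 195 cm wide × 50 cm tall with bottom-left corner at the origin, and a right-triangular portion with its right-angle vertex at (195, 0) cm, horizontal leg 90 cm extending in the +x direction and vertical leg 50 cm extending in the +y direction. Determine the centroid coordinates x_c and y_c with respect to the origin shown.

rectangular portion: A = 195 × 50 = 9750.00, centroid at (97.50, 25.00).
triangular portion: A = ½·90·50 = 2250.00, centroid at (225.00, 16.67).
ΣA = 12000.00 cm²
ΣAx_c = (9750.00)(97.50) + (2250.00)(225.00) = 1456875.00 cm³
ΣAy_c = (9750.00)(25.00) + (2250.00)(16.67) = 281250.00 cm³
x_c = 1456875.00 / 12000.00 = 121.41 cm
y_c = 281250.00 / 12000.00 = 23.44 cm

x_c = 121.41 cm, y_c = 23.44 cm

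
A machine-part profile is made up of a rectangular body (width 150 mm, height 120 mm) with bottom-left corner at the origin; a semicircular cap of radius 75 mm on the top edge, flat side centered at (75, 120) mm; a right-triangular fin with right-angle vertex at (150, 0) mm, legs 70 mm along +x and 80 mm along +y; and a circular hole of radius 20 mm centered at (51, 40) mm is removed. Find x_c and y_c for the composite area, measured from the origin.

Part | A | x̄ᵢ | ȳᵢ | A·x̄ᵢ | A·ȳᵢ
rectangular body | 18000.00 | 75.00 | 60.00 | 1350000.00 | 1080000.00
semicircular top | 8835.73 | 75.00 | 151.83 | 662679.70 | 1341537.52
triangular fin | 2800.00 | 173.33 | 26.67 | 485333.33 | 74666.67
hole | -1256.64 | 51.00 | 40.00 | -64088.49 | -50265.48
Σ | 28379.09 |  |  | 2433924.54 | 2445938.70
x_c = 2433924.54 / 28379.09 = 85.76 mm
y_c = 2445938.70 / 28379.09 = 86.19 mm

x_c = 85.76 mm, y_c = 86.19 mm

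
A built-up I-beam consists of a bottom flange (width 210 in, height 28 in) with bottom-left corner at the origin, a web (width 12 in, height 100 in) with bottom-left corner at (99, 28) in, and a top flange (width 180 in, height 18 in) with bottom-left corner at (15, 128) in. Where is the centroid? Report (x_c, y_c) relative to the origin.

bottom flange: A = 210 × 28 = 5880.00, centroid at (105.00, 14.00).
web: A = 12 × 100 = 1200.00, centroid at (105.00, 78.00).
top flange: A = 180 × 18 = 3240.00, centroid at (105.00, 137.00).
ΣA = 10320.00 in², ΣAx_c = 1083600.00 in³, ΣAy_c = 619800.00 in³.
x_c = 1083600.00/10320.00 = 105.00 in; y_c = 619800.00/10320.00 = 60.06 in.

x_c = 105.00 in, y_c = 60.06 in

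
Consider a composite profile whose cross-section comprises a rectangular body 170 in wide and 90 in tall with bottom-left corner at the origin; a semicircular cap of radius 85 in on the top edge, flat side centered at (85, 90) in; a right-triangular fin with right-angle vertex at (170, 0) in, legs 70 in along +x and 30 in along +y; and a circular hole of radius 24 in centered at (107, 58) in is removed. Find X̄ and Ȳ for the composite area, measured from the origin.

X̄ = 87.86 in, Ȳ = 78.21 in

rectangular body: A = 170 × 90 = 15300.00, centroid at (85.00, 45.00).
semicircular top: A = ½π·85² = 11349.00, centroid at (85.00, 126.08).
triangular fin: A = ½·70·30 = 1050.00, centroid at (193.33, 10.00).
hole: A = −π·24² = -1809.56, centroid at (107.00, 58.00).
ΣA = 25889.45 in², ΣAX̄ = 2274542.66 in³, ΣAȲ = 2024872.65 in³.
X̄ = 2274542.66/25889.45 = 87.86 in; Ȳ = 2024872.65/25889.45 = 78.21 in.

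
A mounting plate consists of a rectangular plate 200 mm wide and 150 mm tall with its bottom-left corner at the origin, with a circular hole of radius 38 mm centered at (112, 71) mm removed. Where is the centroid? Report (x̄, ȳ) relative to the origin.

Part | A | x̄ᵢ | ȳᵢ | A·x̄ᵢ | A·ȳᵢ
plate | 30000.00 | 100.00 | 75.00 | 3000000.00 | 2250000.00
hole | -4536.46 | 112.00 | 71.00 | -508083.50 | -322088.65
Σ | 25463.54 |  |  | 2491916.50 | 1927911.35
x̄ = 2491916.50 / 25463.54 = 97.86 mm
ȳ = 1927911.35 / 25463.54 = 75.71 mm

x̄ = 97.86 mm, ȳ = 75.71 mm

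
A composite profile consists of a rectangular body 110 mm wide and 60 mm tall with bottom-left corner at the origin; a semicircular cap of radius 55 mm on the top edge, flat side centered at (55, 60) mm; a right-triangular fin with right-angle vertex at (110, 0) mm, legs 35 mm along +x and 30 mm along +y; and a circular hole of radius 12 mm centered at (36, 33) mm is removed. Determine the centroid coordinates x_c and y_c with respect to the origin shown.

x_c = 58.82 mm, y_c = 51.15 mm

rectangular body: A = 110 × 60 = 6600.00, centroid at (55.00, 30.00).
semicircular top: A = ½π·55² = 4751.66, centroid at (55.00, 83.34).
triangular fin: A = ½·35·30 = 525.00, centroid at (121.67, 10.00).
hole: A = −π·12² = -452.39, centroid at (36.00, 33.00).
ΣA = 11424.27 mm²
ΣAx_c = (6600.00)(55.00) + (4751.66)(55.00) + (525.00)(121.67) + (-452.39)(36.00) = 671930.22 mm³
ΣAy_c = (6600.00)(30.00) + (4751.66)(83.34) + (525.00)(10.00) + (-452.39)(33.00) = 584337.35 mm³
x_c = 671930.22 / 11424.27 = 58.82 mm
y_c = 584337.35 / 11424.27 = 51.15 mm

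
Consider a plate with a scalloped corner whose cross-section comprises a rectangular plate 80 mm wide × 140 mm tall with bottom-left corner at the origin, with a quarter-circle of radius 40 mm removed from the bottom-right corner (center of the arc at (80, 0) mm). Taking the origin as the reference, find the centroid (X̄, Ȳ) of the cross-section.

plate: A = 80 × 140 = 11200.00, centroid at (40.00, 70.00).
removed quarter-circle: A = −¼π·40² = -1256.64, centroid at (63.02, 16.98).
ΣA = 9943.36 mm², ΣAX̄ = 368802.37 mm³, ΣAȲ = 762666.67 mm³.
X̄ = 368802.37/9943.36 = 37.09 mm; Ȳ = 762666.67/9943.36 = 76.70 mm.

X̄ = 37.09 mm, Ȳ = 76.70 mm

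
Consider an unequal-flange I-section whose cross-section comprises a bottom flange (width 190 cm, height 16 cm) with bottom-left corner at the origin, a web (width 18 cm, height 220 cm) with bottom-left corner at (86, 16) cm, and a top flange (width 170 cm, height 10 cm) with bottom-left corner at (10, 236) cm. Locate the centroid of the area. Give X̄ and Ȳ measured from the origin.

bottom flange: A = 190 × 16 = 3040.00, centroid at (95.00, 8.00).
web: A = 18 × 220 = 3960.00, centroid at (95.00, 126.00).
top flange: A = 170 × 10 = 1700.00, centroid at (95.00, 241.00).
ΣA = 8700.00 cm², ΣAX̄ = 826500.00 cm³, ΣAȲ = 932980.00 cm³.
X̄ = 826500.00/8700.00 = 95.00 cm; Ȳ = 932980.00/8700.00 = 107.24 cm.

X̄ = 95.00 cm, Ȳ = 107.24 cm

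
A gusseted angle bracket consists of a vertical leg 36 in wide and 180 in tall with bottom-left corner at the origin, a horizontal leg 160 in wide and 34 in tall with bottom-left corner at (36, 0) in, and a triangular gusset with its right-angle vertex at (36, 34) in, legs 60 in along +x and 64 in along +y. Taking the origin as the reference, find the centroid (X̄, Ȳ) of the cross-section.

X̄ = 61.79 in, Ȳ = 56.50 in

vertical leg: A = 36 × 180 = 6480.00, centroid at (18.00, 90.00).
horizontal leg: A = 160 × 34 = 5440.00, centroid at (116.00, 17.00).
gusset: A = ½·60·64 = 1920.00, centroid at (56.00, 55.33).
ΣA = 13840.00 in²
ΣAX̄ = (6480.00)(18.00) + (5440.00)(116.00) + (1920.00)(56.00) = 855200.00 in³
ΣAȲ = (6480.00)(90.00) + (5440.00)(17.00) + (1920.00)(55.33) = 781920.00 in³
X̄ = 855200.00 / 13840.00 = 61.79 in
Ȳ = 781920.00 / 13840.00 = 56.50 in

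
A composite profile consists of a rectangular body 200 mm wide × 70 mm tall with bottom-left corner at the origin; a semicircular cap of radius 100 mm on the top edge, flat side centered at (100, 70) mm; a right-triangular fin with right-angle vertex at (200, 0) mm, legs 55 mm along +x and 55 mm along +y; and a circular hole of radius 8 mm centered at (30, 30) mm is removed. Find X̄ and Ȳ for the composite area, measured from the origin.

rectangular body: A = 200 × 70 = 14000.00, centroid at (100.00, 35.00).
semicircular top: A = ½π·100² = 15707.96, centroid at (100.00, 112.44).
triangular fin: A = ½·55·55 = 1512.50, centroid at (218.33, 18.33).
hole: A = −π·8² = -201.06, centroid at (30.00, 30.00).
ΣA = 31019.40 mm²
ΣAX̄ = (14000.00)(100.00) + (15707.96)(100.00) + (1512.50)(218.33) + (-201.06)(30.00) = 3294993.64 mm³
ΣAȲ = (14000.00)(35.00) + (15707.96)(112.44) + (1512.50)(18.33) + (-201.06)(30.00) = 2277921.40 mm³
X̄ = 3294993.64 / 31019.40 = 106.22 mm
Ȳ = 2277921.40 / 31019.40 = 73.44 mm

X̄ = 106.22 mm, Ȳ = 73.44 mm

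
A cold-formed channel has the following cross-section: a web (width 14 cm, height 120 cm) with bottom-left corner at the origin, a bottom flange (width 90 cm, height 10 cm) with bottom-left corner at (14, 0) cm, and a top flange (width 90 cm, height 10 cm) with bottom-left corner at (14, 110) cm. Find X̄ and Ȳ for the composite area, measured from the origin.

web: A = 14 × 120 = 1680.00, centroid at (7.00, 60.00).
bottom flange: A = 90 × 10 = 900.00, centroid at (59.00, 5.00).
top flange: A = 90 × 10 = 900.00, centroid at (59.00, 115.00).
ΣA = 3480.00 cm², ΣAX̄ = 117960.00 cm³, ΣAȲ = 208800.00 cm³.
X̄ = 117960.00/3480.00 = 33.90 cm; Ȳ = 208800.00/3480.00 = 60.00 cm.

X̄ = 33.90 cm, Ȳ = 60.00 cm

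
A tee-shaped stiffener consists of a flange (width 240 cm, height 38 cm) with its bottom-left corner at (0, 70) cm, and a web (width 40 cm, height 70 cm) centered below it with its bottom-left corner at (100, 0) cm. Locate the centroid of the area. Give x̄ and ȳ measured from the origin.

x̄ = 120.00 cm, ȳ = 76.32 cm

web: A = 40 × 70 = 2800.00, centroid at (120.00, 35.00).
flange: A = 240 × 38 = 9120.00, centroid at (120.00, 89.00).
ΣA = 11920.00 cm², ΣAx̄ = 1430400.00 cm³, ΣAȳ = 909680.00 cm³.
x̄ = 1430400.00/11920.00 = 120.00 cm; ȳ = 909680.00/11920.00 = 76.32 cm.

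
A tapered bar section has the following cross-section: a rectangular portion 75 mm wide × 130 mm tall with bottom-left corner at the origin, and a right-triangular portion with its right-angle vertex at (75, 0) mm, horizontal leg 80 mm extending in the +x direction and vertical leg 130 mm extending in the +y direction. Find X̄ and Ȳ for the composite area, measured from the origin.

X̄ = 59.82 mm, Ȳ = 57.46 mm

rectangular portion: A = 75 × 130 = 9750.00, centroid at (37.50, 65.00).
triangular portion: A = ½·80·130 = 5200.00, centroid at (101.67, 43.33).
ΣA = 14950.00 mm²
ΣAX̄ = (9750.00)(37.50) + (5200.00)(101.67) = 894291.67 mm³
ΣAȲ = (9750.00)(65.00) + (5200.00)(43.33) = 859083.33 mm³
X̄ = 894291.67 / 14950.00 = 59.82 mm
Ȳ = 859083.33 / 14950.00 = 57.46 mm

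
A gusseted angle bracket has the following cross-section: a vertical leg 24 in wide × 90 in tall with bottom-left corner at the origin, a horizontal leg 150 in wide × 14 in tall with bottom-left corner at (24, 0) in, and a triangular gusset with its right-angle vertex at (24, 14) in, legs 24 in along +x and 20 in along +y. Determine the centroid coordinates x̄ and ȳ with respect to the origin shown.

vertical leg: A = 24 × 90 = 2160.00, centroid at (12.00, 45.00).
horizontal leg: A = 150 × 14 = 2100.00, centroid at (99.00, 7.00).
gusset: A = ½·24·20 = 240.00, centroid at (32.00, 20.67).
ΣA = 4500.00 in², ΣAx̄ = 241500.00 in³, ΣAȳ = 116860.00 in³.
x̄ = 241500.00/4500.00 = 53.67 in; ȳ = 116860.00/4500.00 = 25.97 in.

x̄ = 53.67 in, ȳ = 25.97 in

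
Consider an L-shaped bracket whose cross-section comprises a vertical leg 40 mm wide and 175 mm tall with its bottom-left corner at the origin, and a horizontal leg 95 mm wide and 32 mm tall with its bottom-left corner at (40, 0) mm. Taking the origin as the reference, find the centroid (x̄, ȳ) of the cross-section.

vertical leg: A = 40 × 175 = 7000.00, centroid at (20.00, 87.50).
horizontal leg: A = 95 × 32 = 3040.00, centroid at (87.50, 16.00).
ΣA = 10040.00 mm², ΣAx̄ = 406000.00 mm³, ΣAȳ = 661140.00 mm³.
x̄ = 406000.00/10040.00 = 40.44 mm; ȳ = 661140.00/10040.00 = 65.85 mm.

x̄ = 40.44 mm, ȳ = 65.85 mm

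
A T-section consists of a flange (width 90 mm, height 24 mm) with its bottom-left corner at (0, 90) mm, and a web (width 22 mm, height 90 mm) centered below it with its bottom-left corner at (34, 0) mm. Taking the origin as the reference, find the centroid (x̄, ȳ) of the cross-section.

web: A = 22 × 90 = 1980.00, centroid at (45.00, 45.00).
flange: A = 90 × 24 = 2160.00, centroid at (45.00, 102.00).
ΣA = 4140.00 mm², ΣAx̄ = 186300.00 mm³, ΣAȳ = 309420.00 mm³.
x̄ = 186300.00/4140.00 = 45.00 mm; ȳ = 309420.00/4140.00 = 74.74 mm.

x̄ = 45.00 mm, ȳ = 74.74 mm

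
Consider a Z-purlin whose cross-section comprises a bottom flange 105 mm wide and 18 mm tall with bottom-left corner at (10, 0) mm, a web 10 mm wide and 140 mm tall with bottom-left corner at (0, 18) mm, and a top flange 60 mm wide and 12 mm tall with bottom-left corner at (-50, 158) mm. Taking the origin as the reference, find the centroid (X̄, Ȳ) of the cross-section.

X̄ = 27.61 mm, Ȳ = 64.41 mm

Part | A | x̄ᵢ | ȳᵢ | A·x̄ᵢ | A·ȳᵢ
bottom flange | 1890.00 | 62.50 | 9.00 | 118125.00 | 17010.00
web | 1400.00 | 5.00 | 88.00 | 7000.00 | 123200.00
top flange | 720.00 | -20.00 | 164.00 | -14400.00 | 118080.00
Σ | 4010.00 |  |  | 110725.00 | 258290.00
X̄ = 110725.00 / 4010.00 = 27.61 mm
Ȳ = 258290.00 / 4010.00 = 64.41 mm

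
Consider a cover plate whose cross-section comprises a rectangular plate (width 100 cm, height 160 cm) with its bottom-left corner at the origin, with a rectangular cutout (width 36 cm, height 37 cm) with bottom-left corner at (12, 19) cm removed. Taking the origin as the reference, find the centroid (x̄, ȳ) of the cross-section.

plate: A = 100 × 160 = 16000.00, centroid at (50.00, 80.00).
hole: A = −(36 × 37) = -1332.00, centroid at (30.00, 37.50).
ΣA = 14668.00 cm²
ΣAx̄ = (16000.00)(50.00) + (-1332.00)(30.00) = 760040.00 cm³
ΣAȳ = (16000.00)(80.00) + (-1332.00)(37.50) = 1230050.00 cm³
x̄ = 760040.00 / 14668.00 = 51.82 cm
ȳ = 1230050.00 / 14668.00 = 83.86 cm

x̄ = 51.82 cm, ȳ = 83.86 cm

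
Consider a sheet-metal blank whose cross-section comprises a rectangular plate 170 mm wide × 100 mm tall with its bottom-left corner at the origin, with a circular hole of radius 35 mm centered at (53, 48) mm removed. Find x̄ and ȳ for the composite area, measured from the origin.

x̄ = 94.36 mm, ȳ = 50.59 mm

Part | A | x̄ᵢ | ȳᵢ | A·x̄ᵢ | A·ȳᵢ
plate | 17000.00 | 85.00 | 50.00 | 1445000.00 | 850000.00
hole | -3848.45 | 53.00 | 48.00 | -203967.90 | -184725.65
Σ | 13151.55 |  |  | 1241032.10 | 665274.35
x̄ = 1241032.10 / 13151.55 = 94.36 mm
ȳ = 665274.35 / 13151.55 = 50.59 mm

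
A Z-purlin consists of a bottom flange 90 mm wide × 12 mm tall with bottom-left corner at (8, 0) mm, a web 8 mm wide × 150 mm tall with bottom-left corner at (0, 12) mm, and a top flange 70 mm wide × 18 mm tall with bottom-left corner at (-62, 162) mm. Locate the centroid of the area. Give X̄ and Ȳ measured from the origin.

bottom flange: A = 90 × 12 = 1080.00, centroid at (53.00, 6.00).
web: A = 8 × 150 = 1200.00, centroid at (4.00, 87.00).
top flange: A = 70 × 18 = 1260.00, centroid at (-27.00, 171.00).
ΣA = 3540.00 mm², ΣAX̄ = 28020.00 mm³, ΣAȲ = 326340.00 mm³.
X̄ = 28020.00/3540.00 = 7.92 mm; Ȳ = 326340.00/3540.00 = 92.19 mm.

X̄ = 7.92 mm, Ȳ = 92.19 mm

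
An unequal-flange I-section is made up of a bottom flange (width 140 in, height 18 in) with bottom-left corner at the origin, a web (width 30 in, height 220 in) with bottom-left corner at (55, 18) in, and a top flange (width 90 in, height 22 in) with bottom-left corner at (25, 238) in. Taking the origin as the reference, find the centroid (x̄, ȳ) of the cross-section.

x̄ = 70.00 in, ȳ = 122.57 in

Part | A | x̄ᵢ | ȳᵢ | A·x̄ᵢ | A·ȳᵢ
bottom flange | 2520.00 | 70.00 | 9.00 | 176400.00 | 22680.00
web | 6600.00 | 70.00 | 128.00 | 462000.00 | 844800.00
top flange | 1980.00 | 70.00 | 249.00 | 138600.00 | 493020.00
Σ | 11100.00 |  |  | 777000.00 | 1360500.00
x̄ = 777000.00 / 11100.00 = 70.00 in
ȳ = 1360500.00 / 11100.00 = 122.57 in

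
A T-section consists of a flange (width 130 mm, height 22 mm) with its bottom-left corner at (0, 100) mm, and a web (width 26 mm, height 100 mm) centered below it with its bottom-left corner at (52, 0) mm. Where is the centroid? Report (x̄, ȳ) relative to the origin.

x̄ = 65.00 mm, ȳ = 81.95 mm

web: A = 26 × 100 = 2600.00, centroid at (65.00, 50.00).
flange: A = 130 × 22 = 2860.00, centroid at (65.00, 111.00).
ΣA = 5460.00 mm²
ΣAx̄ = (2600.00)(65.00) + (2860.00)(65.00) = 354900.00 mm³
ΣAȳ = (2600.00)(50.00) + (2860.00)(111.00) = 447460.00 mm³
x̄ = 354900.00 / 5460.00 = 65.00 mm
ȳ = 447460.00 / 5460.00 = 81.95 mm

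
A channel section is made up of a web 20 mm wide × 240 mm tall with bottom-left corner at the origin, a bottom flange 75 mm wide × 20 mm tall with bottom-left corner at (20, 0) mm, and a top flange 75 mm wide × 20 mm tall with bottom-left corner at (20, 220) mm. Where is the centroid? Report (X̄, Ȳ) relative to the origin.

X̄ = 28.27 mm, Ȳ = 120.00 mm

Part | A | x̄ᵢ | ȳᵢ | A·x̄ᵢ | A·ȳᵢ
web | 4800.00 | 10.00 | 120.00 | 48000.00 | 576000.00
bottom flange | 1500.00 | 57.50 | 10.00 | 86250.00 | 15000.00
top flange | 1500.00 | 57.50 | 230.00 | 86250.00 | 345000.00
Σ | 7800.00 |  |  | 220500.00 | 936000.00
X̄ = 220500.00 / 7800.00 = 28.27 mm
Ȳ = 936000.00 / 7800.00 = 120.00 mm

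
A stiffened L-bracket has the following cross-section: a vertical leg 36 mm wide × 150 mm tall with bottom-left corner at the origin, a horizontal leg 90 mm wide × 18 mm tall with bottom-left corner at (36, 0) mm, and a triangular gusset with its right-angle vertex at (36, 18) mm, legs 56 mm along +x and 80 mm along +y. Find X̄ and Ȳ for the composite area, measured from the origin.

vertical leg: A = 36 × 150 = 5400.00, centroid at (18.00, 75.00).
horizontal leg: A = 90 × 18 = 1620.00, centroid at (81.00, 9.00).
gusset: A = ½·56·80 = 2240.00, centroid at (54.67, 44.67).
ΣA = 9260.00 mm²
ΣAX̄ = (5400.00)(18.00) + (1620.00)(81.00) + (2240.00)(54.67) = 350873.33 mm³
ΣAȲ = (5400.00)(75.00) + (1620.00)(9.00) + (2240.00)(44.67) = 519633.33 mm³
X̄ = 350873.33 / 9260.00 = 37.89 mm
Ȳ = 519633.33 / 9260.00 = 56.12 mm

X̄ = 37.89 mm, Ȳ = 56.12 mm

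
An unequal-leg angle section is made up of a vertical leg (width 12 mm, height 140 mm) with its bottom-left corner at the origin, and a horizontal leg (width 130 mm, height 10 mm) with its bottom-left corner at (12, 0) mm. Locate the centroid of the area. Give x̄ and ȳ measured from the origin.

vertical leg: A = 12 × 140 = 1680.00, centroid at (6.00, 70.00).
horizontal leg: A = 130 × 10 = 1300.00, centroid at (77.00, 5.00).
ΣA = 2980.00 mm²
ΣAx̄ = (1680.00)(6.00) + (1300.00)(77.00) = 110180.00 mm³
ΣAȳ = (1680.00)(70.00) + (1300.00)(5.00) = 124100.00 mm³
x̄ = 110180.00 / 2980.00 = 36.97 mm
ȳ = 124100.00 / 2980.00 = 41.64 mm

x̄ = 36.97 mm, ȳ = 41.64 mm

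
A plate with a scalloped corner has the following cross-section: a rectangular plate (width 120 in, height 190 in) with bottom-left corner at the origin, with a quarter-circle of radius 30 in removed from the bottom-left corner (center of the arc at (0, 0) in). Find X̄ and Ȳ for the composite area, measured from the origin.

plate: A = 120 × 190 = 22800.00, centroid at (60.00, 95.00).
removed quarter-circle: A = −¼π·30² = -706.86, centroid at (12.73, 12.73).
ΣA = 22093.14 in², ΣAX̄ = 1359000.00 in³, ΣAȲ = 2157000.00 in³.
X̄ = 1359000.00/22093.14 = 61.51 in; Ȳ = 2157000.00/22093.14 = 97.63 in.

X̄ = 61.51 in, Ȳ = 97.63 in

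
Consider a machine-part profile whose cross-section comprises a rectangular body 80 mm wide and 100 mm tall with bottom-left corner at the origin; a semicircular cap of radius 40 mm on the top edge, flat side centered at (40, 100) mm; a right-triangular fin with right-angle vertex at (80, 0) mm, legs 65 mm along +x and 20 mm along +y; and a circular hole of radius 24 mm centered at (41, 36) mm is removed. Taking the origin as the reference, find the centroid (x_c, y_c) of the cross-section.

rectangular body: A = 80 × 100 = 8000.00, centroid at (40.00, 50.00).
semicircular top: A = ½π·40² = 2513.27, centroid at (40.00, 116.98).
triangular fin: A = ½·65·20 = 650.00, centroid at (101.67, 6.67).
hole: A = −π·24² = -1809.56, centroid at (41.00, 36.00).
ΣA = 9353.72 mm²
ΣAx_c = (8000.00)(40.00) + (2513.27)(40.00) + (650.00)(101.67) + (-1809.56)(41.00) = 412422.45 mm³
ΣAy_c = (8000.00)(50.00) + (2513.27)(116.98) + (650.00)(6.67) + (-1809.56)(36.00) = 633183.35 mm³
x_c = 412422.45 / 9353.72 = 44.09 mm
y_c = 633183.35 / 9353.72 = 67.69 mm

x_c = 44.09 mm, y_c = 67.69 mm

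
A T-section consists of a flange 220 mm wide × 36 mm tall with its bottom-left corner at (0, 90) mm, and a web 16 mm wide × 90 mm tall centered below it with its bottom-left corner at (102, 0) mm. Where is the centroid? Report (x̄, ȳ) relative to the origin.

x̄ = 110.00 mm, ȳ = 98.31 mm

web: A = 16 × 90 = 1440.00, centroid at (110.00, 45.00).
flange: A = 220 × 36 = 7920.00, centroid at (110.00, 108.00).
ΣA = 9360.00 mm²
ΣAx̄ = (1440.00)(110.00) + (7920.00)(110.00) = 1029600.00 mm³
ΣAȳ = (1440.00)(45.00) + (7920.00)(108.00) = 920160.00 mm³
x̄ = 1029600.00 / 9360.00 = 110.00 mm
ȳ = 920160.00 / 9360.00 = 98.31 mm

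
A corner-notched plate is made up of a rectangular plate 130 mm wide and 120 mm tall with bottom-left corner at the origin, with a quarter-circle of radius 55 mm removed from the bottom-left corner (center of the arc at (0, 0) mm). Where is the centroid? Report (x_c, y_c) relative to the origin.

plate: A = 130 × 120 = 15600.00, centroid at (65.00, 60.00).
removed quarter-circle: A = −¼π·55² = -2375.83, centroid at (23.34, 23.34).
ΣA = 13224.17 mm²
ΣAx_c = (15600.00)(65.00) + (-2375.83)(23.34) = 958541.67 mm³
ΣAy_c = (15600.00)(60.00) + (-2375.83)(23.34) = 880541.67 mm³
x_c = 958541.67 / 13224.17 = 72.48 mm
y_c = 880541.67 / 13224.17 = 66.59 mm

x_c = 72.48 mm, y_c = 66.59 mm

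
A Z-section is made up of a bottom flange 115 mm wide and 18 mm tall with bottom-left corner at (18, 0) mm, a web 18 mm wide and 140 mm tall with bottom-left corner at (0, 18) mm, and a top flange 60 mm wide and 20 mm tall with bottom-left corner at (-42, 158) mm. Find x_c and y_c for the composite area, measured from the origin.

bottom flange: A = 115 × 18 = 2070.00, centroid at (75.50, 9.00).
web: A = 18 × 140 = 2520.00, centroid at (9.00, 88.00).
top flange: A = 60 × 20 = 1200.00, centroid at (-12.00, 168.00).
ΣA = 5790.00 mm², ΣAx_c = 164565.00 mm³, ΣAy_c = 441990.00 mm³.
x_c = 164565.00/5790.00 = 28.42 mm; y_c = 441990.00/5790.00 = 76.34 mm.

x_c = 28.42 mm, y_c = 76.34 mm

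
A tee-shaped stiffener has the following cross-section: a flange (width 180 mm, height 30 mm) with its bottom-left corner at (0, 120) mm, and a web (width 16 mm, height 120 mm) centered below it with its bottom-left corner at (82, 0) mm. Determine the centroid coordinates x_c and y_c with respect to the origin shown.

Part | A | x̄ᵢ | ȳᵢ | A·x̄ᵢ | A·ȳᵢ
web | 1920.00 | 90.00 | 60.00 | 172800.00 | 115200.00
flange | 5400.00 | 90.00 | 135.00 | 486000.00 | 729000.00
Σ | 7320.00 |  |  | 658800.00 | 844200.00
x_c = 658800.00 / 7320.00 = 90.00 mm
y_c = 844200.00 / 7320.00 = 115.33 mm

x_c = 90.00 mm, y_c = 115.33 mm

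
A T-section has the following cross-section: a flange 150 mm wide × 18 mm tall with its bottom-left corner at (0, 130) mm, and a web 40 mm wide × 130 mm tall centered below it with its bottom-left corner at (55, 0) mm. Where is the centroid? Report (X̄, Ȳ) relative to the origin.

X̄ = 75.00 mm, Ȳ = 90.29 mm

web: A = 40 × 130 = 5200.00, centroid at (75.00, 65.00).
flange: A = 150 × 18 = 2700.00, centroid at (75.00, 139.00).
ΣA = 7900.00 mm²
ΣAX̄ = (5200.00)(75.00) + (2700.00)(75.00) = 592500.00 mm³
ΣAȲ = (5200.00)(65.00) + (2700.00)(139.00) = 713300.00 mm³
X̄ = 592500.00 / 7900.00 = 75.00 mm
Ȳ = 713300.00 / 7900.00 = 90.29 mm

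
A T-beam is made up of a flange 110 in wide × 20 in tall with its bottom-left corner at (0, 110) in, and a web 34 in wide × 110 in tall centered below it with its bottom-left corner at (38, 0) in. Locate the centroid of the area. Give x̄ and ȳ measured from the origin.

x̄ = 55.00 in, ȳ = 79.07 in

web: A = 34 × 110 = 3740.00, centroid at (55.00, 55.00).
flange: A = 110 × 20 = 2200.00, centroid at (55.00, 120.00).
ΣA = 5940.00 in², ΣAx̄ = 326700.00 in³, ΣAȳ = 469700.00 in³.
x̄ = 326700.00/5940.00 = 55.00 in; ȳ = 469700.00/5940.00 = 79.07 in.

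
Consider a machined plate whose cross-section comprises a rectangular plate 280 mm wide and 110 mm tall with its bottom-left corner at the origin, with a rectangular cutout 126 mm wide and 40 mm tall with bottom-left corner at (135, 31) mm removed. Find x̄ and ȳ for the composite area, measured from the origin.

x̄ = 128.65 mm, ȳ = 55.78 mm

plate: A = 280 × 110 = 30800.00, centroid at (140.00, 55.00).
hole: A = −(126 × 40) = -5040.00, centroid at (198.00, 51.00).
ΣA = 25760.00 mm², ΣAx̄ = 3314080.00 mm³, ΣAȳ = 1436960.00 mm³.
x̄ = 3314080.00/25760.00 = 128.65 mm; ȳ = 1436960.00/25760.00 = 55.78 mm.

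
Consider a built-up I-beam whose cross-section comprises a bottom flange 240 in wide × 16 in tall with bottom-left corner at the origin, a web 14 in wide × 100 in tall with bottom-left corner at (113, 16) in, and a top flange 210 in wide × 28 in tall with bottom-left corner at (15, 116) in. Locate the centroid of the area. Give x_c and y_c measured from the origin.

bottom flange: A = 240 × 16 = 3840.00, centroid at (120.00, 8.00).
web: A = 14 × 100 = 1400.00, centroid at (120.00, 66.00).
top flange: A = 210 × 28 = 5880.00, centroid at (120.00, 130.00).
ΣA = 11120.00 in², ΣAx_c = 1334400.00 in³, ΣAy_c = 887520.00 in³.
x_c = 1334400.00/11120.00 = 120.00 in; y_c = 887520.00/11120.00 = 79.81 in.

x_c = 120.00 in, y_c = 79.81 in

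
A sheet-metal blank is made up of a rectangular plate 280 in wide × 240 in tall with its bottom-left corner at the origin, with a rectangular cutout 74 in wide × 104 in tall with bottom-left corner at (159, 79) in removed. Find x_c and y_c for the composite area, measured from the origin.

Part | A | x̄ᵢ | ȳᵢ | A·x̄ᵢ | A·ȳᵢ
plate | 67200.00 | 140.00 | 120.00 | 9408000.00 | 8064000.00
hole | -7696.00 | 196.00 | 131.00 | -1508416.00 | -1008176.00
Σ | 59504.00 |  |  | 7899584.00 | 7055824.00
x_c = 7899584.00 / 59504.00 = 132.76 in
y_c = 7055824.00 / 59504.00 = 118.58 in

x_c = 132.76 in, y_c = 118.58 in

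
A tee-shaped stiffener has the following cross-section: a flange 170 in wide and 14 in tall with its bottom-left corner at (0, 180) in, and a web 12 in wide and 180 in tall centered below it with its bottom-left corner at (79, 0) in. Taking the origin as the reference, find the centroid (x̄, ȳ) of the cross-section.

web: A = 12 × 180 = 2160.00, centroid at (85.00, 90.00).
flange: A = 170 × 14 = 2380.00, centroid at (85.00, 187.00).
ΣA = 4540.00 in², ΣAx̄ = 385900.00 in³, ΣAȳ = 639460.00 in³.
x̄ = 385900.00/4540.00 = 85.00 in; ȳ = 639460.00/4540.00 = 140.85 in.

x̄ = 85.00 in, ȳ = 140.85 in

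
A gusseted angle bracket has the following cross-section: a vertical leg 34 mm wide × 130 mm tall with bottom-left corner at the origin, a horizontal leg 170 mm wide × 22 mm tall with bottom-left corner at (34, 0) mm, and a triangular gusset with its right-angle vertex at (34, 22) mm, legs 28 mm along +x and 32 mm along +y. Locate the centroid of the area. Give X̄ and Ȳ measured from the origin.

vertical leg: A = 34 × 130 = 4420.00, centroid at (17.00, 65.00).
horizontal leg: A = 170 × 22 = 3740.00, centroid at (119.00, 11.00).
gusset: A = ½·28·32 = 448.00, centroid at (43.33, 32.67).
ΣA = 8608.00 mm², ΣAX̄ = 539613.33 mm³, ΣAȲ = 343074.67 mm³.
X̄ = 539613.33/8608.00 = 62.69 mm; Ȳ = 343074.67/8608.00 = 39.86 mm.

X̄ = 62.69 mm, Ȳ = 39.86 mm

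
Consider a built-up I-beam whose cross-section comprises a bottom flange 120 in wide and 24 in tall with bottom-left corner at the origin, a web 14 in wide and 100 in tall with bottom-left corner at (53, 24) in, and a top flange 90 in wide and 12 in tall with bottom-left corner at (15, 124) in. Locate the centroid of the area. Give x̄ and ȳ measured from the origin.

Part | A | x̄ᵢ | ȳᵢ | A·x̄ᵢ | A·ȳᵢ
bottom flange | 2880.00 | 60.00 | 12.00 | 172800.00 | 34560.00
web | 1400.00 | 60.00 | 74.00 | 84000.00 | 103600.00
top flange | 1080.00 | 60.00 | 130.00 | 64800.00 | 140400.00
Σ | 5360.00 |  |  | 321600.00 | 278560.00
x̄ = 321600.00 / 5360.00 = 60.00 in
ȳ = 278560.00 / 5360.00 = 51.97 in

x̄ = 60.00 in, ȳ = 51.97 in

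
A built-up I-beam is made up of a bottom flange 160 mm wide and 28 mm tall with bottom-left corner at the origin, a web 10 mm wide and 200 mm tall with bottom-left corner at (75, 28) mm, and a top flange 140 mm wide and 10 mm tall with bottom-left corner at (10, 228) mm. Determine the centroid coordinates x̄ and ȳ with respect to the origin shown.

x̄ = 80.00 mm, ȳ = 81.84 mm

Part | A | x̄ᵢ | ȳᵢ | A·x̄ᵢ | A·ȳᵢ
bottom flange | 4480.00 | 80.00 | 14.00 | 358400.00 | 62720.00
web | 2000.00 | 80.00 | 128.00 | 160000.00 | 256000.00
top flange | 1400.00 | 80.00 | 233.00 | 112000.00 | 326200.00
Σ | 7880.00 |  |  | 630400.00 | 644920.00
x̄ = 630400.00 / 7880.00 = 80.00 mm
ȳ = 644920.00 / 7880.00 = 81.84 mm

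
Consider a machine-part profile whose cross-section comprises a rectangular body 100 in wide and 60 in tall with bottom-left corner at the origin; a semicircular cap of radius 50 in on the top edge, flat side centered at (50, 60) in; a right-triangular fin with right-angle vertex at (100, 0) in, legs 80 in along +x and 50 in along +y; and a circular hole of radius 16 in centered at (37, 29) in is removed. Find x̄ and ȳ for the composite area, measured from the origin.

x̄ = 64.73 in, ȳ = 45.76 in

rectangular body: A = 100 × 60 = 6000.00, centroid at (50.00, 30.00).
semicircular top: A = ½π·50² = 3926.99, centroid at (50.00, 81.22).
triangular fin: A = ½·80·50 = 2000.00, centroid at (126.67, 16.67).
hole: A = −π·16² = -804.25, centroid at (37.00, 29.00).
ΣA = 11122.74 in², ΣAx̄ = 719925.71 in³, ΣAȳ = 508962.93 in³.
x̄ = 719925.71/11122.74 = 64.73 in; ȳ = 508962.93/11122.74 = 45.76 in.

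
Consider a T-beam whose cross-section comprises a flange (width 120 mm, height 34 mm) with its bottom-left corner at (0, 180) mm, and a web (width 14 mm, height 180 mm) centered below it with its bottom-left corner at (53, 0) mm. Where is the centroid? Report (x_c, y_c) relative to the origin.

x_c = 60.00 mm, y_c = 156.15 mm

Part | A | x̄ᵢ | ȳᵢ | A·x̄ᵢ | A·ȳᵢ
web | 2520.00 | 60.00 | 90.00 | 151200.00 | 226800.00
flange | 4080.00 | 60.00 | 197.00 | 244800.00 | 803760.00
Σ | 6600.00 |  |  | 396000.00 | 1030560.00
x_c = 396000.00 / 6600.00 = 60.00 mm
y_c = 1030560.00 / 6600.00 = 156.15 mm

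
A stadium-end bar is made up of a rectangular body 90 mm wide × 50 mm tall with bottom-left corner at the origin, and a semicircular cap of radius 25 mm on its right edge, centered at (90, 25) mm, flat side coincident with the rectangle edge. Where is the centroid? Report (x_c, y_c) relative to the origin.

x_c = 54.96 mm, y_c = 25.00 mm

rectangular body: A = 90 × 50 = 4500.00, centroid at (45.00, 25.00).
semicircular end: A = ½π·25² = 981.75, centroid at (100.61, 25.00).
ΣA = 5481.75 mm², ΣAx_c = 301273.96 mm³, ΣAy_c = 137043.69 mm³.
x_c = 301273.96/5481.75 = 54.96 mm; y_c = 137043.69/5481.75 = 25.00 mm.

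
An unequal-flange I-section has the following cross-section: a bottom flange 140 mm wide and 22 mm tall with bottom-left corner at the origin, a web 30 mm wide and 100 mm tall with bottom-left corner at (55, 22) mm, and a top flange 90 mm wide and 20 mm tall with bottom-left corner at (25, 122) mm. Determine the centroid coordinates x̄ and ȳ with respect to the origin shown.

Part | A | x̄ᵢ | ȳᵢ | A·x̄ᵢ | A·ȳᵢ
bottom flange | 3080.00 | 70.00 | 11.00 | 215600.00 | 33880.00
web | 3000.00 | 70.00 | 72.00 | 210000.00 | 216000.00
top flange | 1800.00 | 70.00 | 132.00 | 126000.00 | 237600.00
Σ | 7880.00 |  |  | 551600.00 | 487480.00
x̄ = 551600.00 / 7880.00 = 70.00 mm
ȳ = 487480.00 / 7880.00 = 61.86 mm

x̄ = 70.00 mm, ȳ = 61.86 mm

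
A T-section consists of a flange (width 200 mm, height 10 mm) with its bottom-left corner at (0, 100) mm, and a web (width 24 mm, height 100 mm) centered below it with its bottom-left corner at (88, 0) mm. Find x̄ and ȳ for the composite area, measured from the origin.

web: A = 24 × 100 = 2400.00, centroid at (100.00, 50.00).
flange: A = 200 × 10 = 2000.00, centroid at (100.00, 105.00).
ΣA = 4400.00 mm²
ΣAx̄ = (2400.00)(100.00) + (2000.00)(100.00) = 440000.00 mm³
ΣAȳ = (2400.00)(50.00) + (2000.00)(105.00) = 330000.00 mm³
x̄ = 440000.00 / 4400.00 = 100.00 mm
ȳ = 330000.00 / 4400.00 = 75.00 mm

x̄ = 100.00 mm, ȳ = 75.00 mm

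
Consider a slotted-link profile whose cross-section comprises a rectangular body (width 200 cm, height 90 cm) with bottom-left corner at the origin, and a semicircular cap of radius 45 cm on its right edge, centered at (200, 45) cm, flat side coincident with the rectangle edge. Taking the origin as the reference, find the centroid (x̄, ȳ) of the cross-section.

x̄ = 117.89 cm, ȳ = 45.00 cm

rectangular body: A = 200 × 90 = 18000.00, centroid at (100.00, 45.00).
semicircular end: A = ½π·45² = 3180.86, centroid at (219.10, 45.00).
ΣA = 21180.86 cm², ΣAx̄ = 2496922.51 cm³, ΣAȳ = 953138.82 cm³.
x̄ = 2496922.51/21180.86 = 117.89 cm; ȳ = 953138.82/21180.86 = 45.00 cm.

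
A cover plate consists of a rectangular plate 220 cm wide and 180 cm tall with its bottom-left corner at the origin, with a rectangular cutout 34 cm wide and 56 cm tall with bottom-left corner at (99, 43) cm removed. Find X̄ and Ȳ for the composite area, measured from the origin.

X̄ = 109.70 cm, Ȳ = 90.96 cm

plate: A = 220 × 180 = 39600.00, centroid at (110.00, 90.00).
hole: A = −(34 × 56) = -1904.00, centroid at (116.00, 71.00).
ΣA = 37696.00 cm²
ΣAX̄ = (39600.00)(110.00) + (-1904.00)(116.00) = 4135136.00 cm³
ΣAȲ = (39600.00)(90.00) + (-1904.00)(71.00) = 3428816.00 cm³
X̄ = 4135136.00 / 37696.00 = 109.70 cm
Ȳ = 3428816.00 / 37696.00 = 90.96 cm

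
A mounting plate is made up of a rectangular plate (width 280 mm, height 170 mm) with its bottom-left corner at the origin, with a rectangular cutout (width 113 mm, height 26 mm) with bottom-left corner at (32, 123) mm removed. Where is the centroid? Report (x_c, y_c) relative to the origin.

x_c = 143.39 mm, y_c = 81.65 mm

plate: A = 280 × 170 = 47600.00, centroid at (140.00, 85.00).
hole: A = −(113 × 26) = -2938.00, centroid at (88.50, 136.00).
ΣA = 44662.00 mm²
ΣAx_c = (47600.00)(140.00) + (-2938.00)(88.50) = 6403987.00 mm³
ΣAy_c = (47600.00)(85.00) + (-2938.00)(136.00) = 3646432.00 mm³
x_c = 6403987.00 / 44662.00 = 143.39 mm
y_c = 3646432.00 / 44662.00 = 81.65 mm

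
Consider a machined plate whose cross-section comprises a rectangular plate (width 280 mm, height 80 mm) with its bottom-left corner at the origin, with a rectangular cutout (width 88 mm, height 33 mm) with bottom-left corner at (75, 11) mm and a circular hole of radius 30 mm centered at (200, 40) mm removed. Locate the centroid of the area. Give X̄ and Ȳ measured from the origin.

X̄ = 133.48 mm, Ȳ = 42.18 mm

plate: A = 280 × 80 = 22400.00, centroid at (140.00, 40.00).
hole 1: A = −(88 × 33) = -2904.00, centroid at (119.00, 27.50).
hole 2: A = −π·30² = -2827.43, centroid at (200.00, 40.00).
ΣA = 16668.57 mm², ΣAX̄ = 2224937.32 mm³, ΣAȲ = 703042.66 mm³.
X̄ = 2224937.32/16668.57 = 133.48 mm; Ȳ = 703042.66/16668.57 = 42.18 mm.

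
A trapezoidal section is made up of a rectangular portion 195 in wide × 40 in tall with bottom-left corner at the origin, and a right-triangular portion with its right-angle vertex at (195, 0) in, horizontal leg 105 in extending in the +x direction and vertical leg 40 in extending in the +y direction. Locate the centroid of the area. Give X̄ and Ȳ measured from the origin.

X̄ = 125.61 in, Ȳ = 18.59 in

rectangular portion: A = 195 × 40 = 7800.00, centroid at (97.50, 20.00).
triangular portion: A = ½·105·40 = 2100.00, centroid at (230.00, 13.33).
ΣA = 9900.00 in²
ΣAX̄ = (7800.00)(97.50) + (2100.00)(230.00) = 1243500.00 in³
ΣAȲ = (7800.00)(20.00) + (2100.00)(13.33) = 184000.00 in³
X̄ = 1243500.00 / 9900.00 = 125.61 in
Ȳ = 184000.00 / 9900.00 = 18.59 in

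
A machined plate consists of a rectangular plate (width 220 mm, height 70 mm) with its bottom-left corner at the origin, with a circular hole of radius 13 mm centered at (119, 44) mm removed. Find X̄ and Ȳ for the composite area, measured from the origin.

X̄ = 109.68 mm, Ȳ = 34.68 mm

Part | A | x̄ᵢ | ȳᵢ | A·x̄ᵢ | A·ȳᵢ
plate | 15400.00 | 110.00 | 35.00 | 1694000.00 | 539000.00
hole | -530.93 | 119.00 | 44.00 | -63180.57 | -23360.88
Σ | 14869.07 |  |  | 1630819.43 | 515639.12
X̄ = 1630819.43 / 14869.07 = 109.68 mm
Ȳ = 515639.12 / 14869.07 = 34.68 mm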